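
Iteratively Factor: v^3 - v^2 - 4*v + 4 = (v - 2)*(v^2 + v - 2) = (v - 2)*(v - 1)*(v + 2)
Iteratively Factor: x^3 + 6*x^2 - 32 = (x + 4)*(x^2 + 2*x - 8) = (x - 2)*(x + 4)*(x + 4)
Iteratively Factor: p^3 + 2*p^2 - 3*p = (p)*(p^2 + 2*p - 3) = p*(p + 3)*(p - 1)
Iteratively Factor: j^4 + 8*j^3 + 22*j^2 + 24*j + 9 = (j + 1)*(j^3 + 7*j^2 + 15*j + 9) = (j + 1)^2*(j^2 + 6*j + 9) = (j + 1)^2*(j + 3)*(j + 3)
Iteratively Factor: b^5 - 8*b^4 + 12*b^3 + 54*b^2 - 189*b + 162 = (b - 3)*(b^4 - 5*b^3 - 3*b^2 + 45*b - 54) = (b - 3)^2*(b^3 - 2*b^2 - 9*b + 18) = (b - 3)^2*(b + 3)*(b^2 - 5*b + 6) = (b - 3)^3*(b + 3)*(b - 2)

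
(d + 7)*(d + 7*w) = d^2 + 7*d*w + 7*d + 49*w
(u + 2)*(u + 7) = u^2 + 9*u + 14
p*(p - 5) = p^2 - 5*p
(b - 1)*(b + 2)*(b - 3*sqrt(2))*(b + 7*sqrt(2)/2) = b^4 + sqrt(2)*b^3/2 + b^3 - 23*b^2 + sqrt(2)*b^2/2 - 21*b - sqrt(2)*b + 42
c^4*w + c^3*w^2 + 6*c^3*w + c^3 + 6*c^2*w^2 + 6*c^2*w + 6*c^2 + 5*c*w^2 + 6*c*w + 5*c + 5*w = (c + 1)*(c + 5)*(c + w)*(c*w + 1)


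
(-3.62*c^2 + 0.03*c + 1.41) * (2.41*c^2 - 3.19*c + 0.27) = -8.7242*c^4 + 11.6201*c^3 + 2.325*c^2 - 4.4898*c + 0.3807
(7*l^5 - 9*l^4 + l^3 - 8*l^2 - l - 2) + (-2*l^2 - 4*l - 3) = 7*l^5 - 9*l^4 + l^3 - 10*l^2 - 5*l - 5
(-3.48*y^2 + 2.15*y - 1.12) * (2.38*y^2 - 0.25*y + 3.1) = -8.2824*y^4 + 5.987*y^3 - 13.9911*y^2 + 6.945*y - 3.472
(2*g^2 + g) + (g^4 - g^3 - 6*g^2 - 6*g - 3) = g^4 - g^3 - 4*g^2 - 5*g - 3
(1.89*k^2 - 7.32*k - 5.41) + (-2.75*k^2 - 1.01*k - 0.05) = -0.86*k^2 - 8.33*k - 5.46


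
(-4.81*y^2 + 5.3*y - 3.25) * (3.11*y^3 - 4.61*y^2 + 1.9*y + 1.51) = -14.9591*y^5 + 38.6571*y^4 - 43.6795*y^3 + 17.7894*y^2 + 1.828*y - 4.9075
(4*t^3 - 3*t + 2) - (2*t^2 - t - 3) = 4*t^3 - 2*t^2 - 2*t + 5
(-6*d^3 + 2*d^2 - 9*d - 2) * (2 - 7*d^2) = 42*d^5 - 14*d^4 + 51*d^3 + 18*d^2 - 18*d - 4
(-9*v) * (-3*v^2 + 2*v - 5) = 27*v^3 - 18*v^2 + 45*v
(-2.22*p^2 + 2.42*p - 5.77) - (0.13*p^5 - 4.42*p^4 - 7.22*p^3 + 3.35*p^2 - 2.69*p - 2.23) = -0.13*p^5 + 4.42*p^4 + 7.22*p^3 - 5.57*p^2 + 5.11*p - 3.54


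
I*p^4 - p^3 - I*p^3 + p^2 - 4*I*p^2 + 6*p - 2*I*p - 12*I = (p - 3)*(p + 2)*(p + 2*I)*(I*p + 1)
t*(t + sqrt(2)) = t^2 + sqrt(2)*t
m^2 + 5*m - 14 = (m - 2)*(m + 7)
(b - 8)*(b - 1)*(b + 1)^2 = b^4 - 7*b^3 - 9*b^2 + 7*b + 8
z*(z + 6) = z^2 + 6*z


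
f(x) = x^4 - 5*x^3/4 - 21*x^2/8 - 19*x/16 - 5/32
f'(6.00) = 696.31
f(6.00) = 924.22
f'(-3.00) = -127.19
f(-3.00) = 94.53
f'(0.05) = -1.46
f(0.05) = -0.22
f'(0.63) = -4.98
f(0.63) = -2.10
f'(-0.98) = -3.41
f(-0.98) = 0.59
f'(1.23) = -5.87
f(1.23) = -5.63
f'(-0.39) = 0.05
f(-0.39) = 0.00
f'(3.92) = 161.55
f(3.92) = 115.68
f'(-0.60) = -0.25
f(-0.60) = 0.01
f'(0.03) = -1.35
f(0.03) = -0.19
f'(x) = 4*x^3 - 15*x^2/4 - 21*x/4 - 19/16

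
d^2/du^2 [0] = 0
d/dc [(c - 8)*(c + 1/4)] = 2*c - 31/4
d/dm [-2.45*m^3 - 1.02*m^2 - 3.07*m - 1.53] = -7.35*m^2 - 2.04*m - 3.07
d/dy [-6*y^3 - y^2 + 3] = 2*y*(-9*y - 1)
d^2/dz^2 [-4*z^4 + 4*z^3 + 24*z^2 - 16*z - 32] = -48*z^2 + 24*z + 48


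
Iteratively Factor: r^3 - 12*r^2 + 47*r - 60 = (r - 5)*(r^2 - 7*r + 12) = (r - 5)*(r - 3)*(r - 4)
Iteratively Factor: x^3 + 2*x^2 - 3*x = (x)*(x^2 + 2*x - 3) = x*(x - 1)*(x + 3)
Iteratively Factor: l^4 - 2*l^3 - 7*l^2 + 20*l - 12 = (l - 2)*(l^3 - 7*l + 6) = (l - 2)*(l + 3)*(l^2 - 3*l + 2) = (l - 2)^2*(l + 3)*(l - 1)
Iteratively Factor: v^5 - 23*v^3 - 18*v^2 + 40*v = (v - 5)*(v^4 + 5*v^3 + 2*v^2 - 8*v) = (v - 5)*(v - 1)*(v^3 + 6*v^2 + 8*v) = v*(v - 5)*(v - 1)*(v^2 + 6*v + 8) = v*(v - 5)*(v - 1)*(v + 4)*(v + 2)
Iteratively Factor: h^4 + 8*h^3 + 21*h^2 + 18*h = (h + 3)*(h^3 + 5*h^2 + 6*h) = h*(h + 3)*(h^2 + 5*h + 6) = h*(h + 2)*(h + 3)*(h + 3)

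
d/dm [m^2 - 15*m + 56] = 2*m - 15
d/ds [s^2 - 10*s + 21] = 2*s - 10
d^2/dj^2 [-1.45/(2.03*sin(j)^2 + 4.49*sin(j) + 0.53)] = (23.90122*sin(j)^4 + 39.648945*sin(j)^3 - 12.859905*sin(j)^2 - 82.748455*sin(j) - 55.34418)/(2.03*sin(j)^2 + 4.49*sin(j) + 0.53)^3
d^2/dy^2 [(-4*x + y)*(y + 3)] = 2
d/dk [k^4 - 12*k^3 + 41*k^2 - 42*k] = 4*k^3 - 36*k^2 + 82*k - 42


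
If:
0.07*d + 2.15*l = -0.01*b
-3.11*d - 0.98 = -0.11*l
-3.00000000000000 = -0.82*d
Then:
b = -24179.98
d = 3.66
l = 112.35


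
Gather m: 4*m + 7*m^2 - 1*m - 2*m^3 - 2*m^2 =-2*m^3 + 5*m^2 + 3*m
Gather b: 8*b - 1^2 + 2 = 8*b + 1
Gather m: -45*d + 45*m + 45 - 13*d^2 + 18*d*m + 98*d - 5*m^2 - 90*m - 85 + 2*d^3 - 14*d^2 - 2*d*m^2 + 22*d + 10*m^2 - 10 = 2*d^3 - 27*d^2 + 75*d + m^2*(5 - 2*d) + m*(18*d - 45) - 50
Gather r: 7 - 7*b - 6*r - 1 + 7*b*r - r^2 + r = -7*b - r^2 + r*(7*b - 5) + 6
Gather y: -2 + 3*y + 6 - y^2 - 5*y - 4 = -y^2 - 2*y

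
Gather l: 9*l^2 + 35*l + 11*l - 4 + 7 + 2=9*l^2 + 46*l + 5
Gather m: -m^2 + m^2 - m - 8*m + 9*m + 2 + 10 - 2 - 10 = 0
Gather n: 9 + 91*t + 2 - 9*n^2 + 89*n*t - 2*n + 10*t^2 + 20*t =-9*n^2 + n*(89*t - 2) + 10*t^2 + 111*t + 11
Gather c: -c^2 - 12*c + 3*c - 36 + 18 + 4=-c^2 - 9*c - 14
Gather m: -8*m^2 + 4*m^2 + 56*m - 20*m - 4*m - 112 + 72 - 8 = -4*m^2 + 32*m - 48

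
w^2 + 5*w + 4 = (w + 1)*(w + 4)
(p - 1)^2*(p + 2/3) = p^3 - 4*p^2/3 - p/3 + 2/3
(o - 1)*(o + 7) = o^2 + 6*o - 7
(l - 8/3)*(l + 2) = l^2 - 2*l/3 - 16/3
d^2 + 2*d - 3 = (d - 1)*(d + 3)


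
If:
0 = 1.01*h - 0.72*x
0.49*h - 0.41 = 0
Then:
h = 0.84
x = 1.17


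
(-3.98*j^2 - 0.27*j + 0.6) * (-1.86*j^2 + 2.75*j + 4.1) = 7.4028*j^4 - 10.4428*j^3 - 18.1765*j^2 + 0.543*j + 2.46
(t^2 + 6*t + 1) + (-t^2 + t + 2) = 7*t + 3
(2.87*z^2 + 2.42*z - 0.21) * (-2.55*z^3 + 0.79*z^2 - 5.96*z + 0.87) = -7.3185*z^5 - 3.9037*z^4 - 14.6579*z^3 - 12.0922*z^2 + 3.357*z - 0.1827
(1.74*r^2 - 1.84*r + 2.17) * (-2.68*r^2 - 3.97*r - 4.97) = -4.6632*r^4 - 1.9766*r^3 - 7.1586*r^2 + 0.5299*r - 10.7849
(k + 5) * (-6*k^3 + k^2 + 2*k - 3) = -6*k^4 - 29*k^3 + 7*k^2 + 7*k - 15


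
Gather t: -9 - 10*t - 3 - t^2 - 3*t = -t^2 - 13*t - 12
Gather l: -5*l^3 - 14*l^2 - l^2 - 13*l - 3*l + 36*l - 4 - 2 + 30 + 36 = -5*l^3 - 15*l^2 + 20*l + 60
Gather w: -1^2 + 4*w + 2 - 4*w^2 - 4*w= 1 - 4*w^2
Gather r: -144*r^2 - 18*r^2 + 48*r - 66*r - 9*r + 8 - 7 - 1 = -162*r^2 - 27*r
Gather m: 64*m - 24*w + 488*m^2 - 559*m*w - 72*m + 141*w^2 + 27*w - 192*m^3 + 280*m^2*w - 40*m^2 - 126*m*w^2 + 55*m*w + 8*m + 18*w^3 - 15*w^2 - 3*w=-192*m^3 + m^2*(280*w + 448) + m*(-126*w^2 - 504*w) + 18*w^3 + 126*w^2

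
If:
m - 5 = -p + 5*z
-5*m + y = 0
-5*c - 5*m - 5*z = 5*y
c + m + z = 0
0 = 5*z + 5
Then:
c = 1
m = 0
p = 0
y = 0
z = -1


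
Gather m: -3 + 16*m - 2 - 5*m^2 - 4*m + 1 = -5*m^2 + 12*m - 4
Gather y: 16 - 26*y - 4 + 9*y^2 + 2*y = 9*y^2 - 24*y + 12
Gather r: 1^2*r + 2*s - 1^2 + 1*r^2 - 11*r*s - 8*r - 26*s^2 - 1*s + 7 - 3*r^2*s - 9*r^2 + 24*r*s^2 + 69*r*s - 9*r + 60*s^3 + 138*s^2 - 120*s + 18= r^2*(-3*s - 8) + r*(24*s^2 + 58*s - 16) + 60*s^3 + 112*s^2 - 119*s + 24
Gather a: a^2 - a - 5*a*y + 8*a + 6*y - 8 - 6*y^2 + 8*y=a^2 + a*(7 - 5*y) - 6*y^2 + 14*y - 8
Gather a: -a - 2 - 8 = -a - 10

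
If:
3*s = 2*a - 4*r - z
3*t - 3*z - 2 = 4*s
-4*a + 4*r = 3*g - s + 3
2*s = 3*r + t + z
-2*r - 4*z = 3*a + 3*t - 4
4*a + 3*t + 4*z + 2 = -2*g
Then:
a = 3196/939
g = -3037/939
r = 1378/939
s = 326/313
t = -124/939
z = -2054/939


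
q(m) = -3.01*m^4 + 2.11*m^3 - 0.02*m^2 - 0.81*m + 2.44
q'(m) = -12.04*m^3 + 6.33*m^2 - 0.04*m - 0.81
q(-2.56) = -160.30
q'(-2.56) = 242.77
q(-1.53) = -20.42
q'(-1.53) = 57.19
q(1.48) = -6.40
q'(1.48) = -26.04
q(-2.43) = -130.94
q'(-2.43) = 209.43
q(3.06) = -203.68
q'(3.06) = -286.64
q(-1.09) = -3.68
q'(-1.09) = 22.35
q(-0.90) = -0.36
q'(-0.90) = 13.13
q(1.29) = -2.44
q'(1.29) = -16.17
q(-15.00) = -159492.41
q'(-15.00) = 42059.04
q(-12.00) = -66052.16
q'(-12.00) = 21716.31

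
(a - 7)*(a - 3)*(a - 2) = a^3 - 12*a^2 + 41*a - 42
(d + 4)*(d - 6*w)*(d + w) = d^3 - 5*d^2*w + 4*d^2 - 6*d*w^2 - 20*d*w - 24*w^2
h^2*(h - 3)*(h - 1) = h^4 - 4*h^3 + 3*h^2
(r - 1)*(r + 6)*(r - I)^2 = r^4 + 5*r^3 - 2*I*r^3 - 7*r^2 - 10*I*r^2 - 5*r + 12*I*r + 6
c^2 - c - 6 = (c - 3)*(c + 2)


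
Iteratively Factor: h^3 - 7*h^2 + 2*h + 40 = (h - 4)*(h^2 - 3*h - 10) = (h - 4)*(h + 2)*(h - 5)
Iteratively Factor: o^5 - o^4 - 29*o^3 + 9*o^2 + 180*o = (o)*(o^4 - o^3 - 29*o^2 + 9*o + 180) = o*(o - 5)*(o^3 + 4*o^2 - 9*o - 36) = o*(o - 5)*(o + 3)*(o^2 + o - 12) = o*(o - 5)*(o + 3)*(o + 4)*(o - 3)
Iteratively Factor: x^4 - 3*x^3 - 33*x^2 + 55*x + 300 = (x + 3)*(x^3 - 6*x^2 - 15*x + 100) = (x - 5)*(x + 3)*(x^2 - x - 20) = (x - 5)^2*(x + 3)*(x + 4)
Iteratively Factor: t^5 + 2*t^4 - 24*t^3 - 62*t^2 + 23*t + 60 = (t + 4)*(t^4 - 2*t^3 - 16*t^2 + 2*t + 15) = (t - 1)*(t + 4)*(t^3 - t^2 - 17*t - 15) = (t - 5)*(t - 1)*(t + 4)*(t^2 + 4*t + 3) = (t - 5)*(t - 1)*(t + 3)*(t + 4)*(t + 1)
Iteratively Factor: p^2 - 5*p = (p - 5)*(p)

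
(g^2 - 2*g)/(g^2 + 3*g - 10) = g/(g + 5)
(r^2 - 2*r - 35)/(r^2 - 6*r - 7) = (r + 5)/(r + 1)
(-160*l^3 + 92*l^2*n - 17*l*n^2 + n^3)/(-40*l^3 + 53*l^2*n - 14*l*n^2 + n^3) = (4*l - n)/(l - n)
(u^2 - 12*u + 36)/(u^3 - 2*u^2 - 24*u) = (u - 6)/(u*(u + 4))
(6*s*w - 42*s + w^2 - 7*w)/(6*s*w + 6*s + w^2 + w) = (w - 7)/(w + 1)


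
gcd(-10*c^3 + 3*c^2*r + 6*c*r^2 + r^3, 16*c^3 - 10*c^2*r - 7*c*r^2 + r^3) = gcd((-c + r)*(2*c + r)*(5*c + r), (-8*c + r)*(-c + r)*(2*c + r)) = -2*c^2 + c*r + r^2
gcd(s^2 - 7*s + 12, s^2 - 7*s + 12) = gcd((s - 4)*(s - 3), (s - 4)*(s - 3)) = s^2 - 7*s + 12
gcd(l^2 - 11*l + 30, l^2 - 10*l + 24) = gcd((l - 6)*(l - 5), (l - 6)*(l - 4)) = l - 6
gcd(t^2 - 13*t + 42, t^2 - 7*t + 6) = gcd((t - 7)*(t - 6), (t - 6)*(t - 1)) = t - 6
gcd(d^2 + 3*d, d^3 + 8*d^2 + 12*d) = d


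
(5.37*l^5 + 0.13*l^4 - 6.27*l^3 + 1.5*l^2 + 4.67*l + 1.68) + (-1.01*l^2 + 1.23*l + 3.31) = 5.37*l^5 + 0.13*l^4 - 6.27*l^3 + 0.49*l^2 + 5.9*l + 4.99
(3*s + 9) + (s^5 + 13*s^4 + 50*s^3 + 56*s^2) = s^5 + 13*s^4 + 50*s^3 + 56*s^2 + 3*s + 9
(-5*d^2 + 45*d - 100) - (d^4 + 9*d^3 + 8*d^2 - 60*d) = -d^4 - 9*d^3 - 13*d^2 + 105*d - 100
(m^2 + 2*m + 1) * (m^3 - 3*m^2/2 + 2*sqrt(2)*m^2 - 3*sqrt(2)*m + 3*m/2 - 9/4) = m^5 + m^4/2 + 2*sqrt(2)*m^4 - m^3/2 + sqrt(2)*m^3 - 4*sqrt(2)*m^2 - 3*m^2/4 - 3*sqrt(2)*m - 3*m - 9/4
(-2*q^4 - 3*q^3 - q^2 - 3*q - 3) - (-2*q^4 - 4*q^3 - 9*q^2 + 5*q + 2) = q^3 + 8*q^2 - 8*q - 5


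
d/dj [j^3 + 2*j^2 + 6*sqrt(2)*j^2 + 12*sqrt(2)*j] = 3*j^2 + 4*j + 12*sqrt(2)*j + 12*sqrt(2)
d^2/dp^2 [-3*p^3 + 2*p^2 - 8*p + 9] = 4 - 18*p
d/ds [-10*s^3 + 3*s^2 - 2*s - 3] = -30*s^2 + 6*s - 2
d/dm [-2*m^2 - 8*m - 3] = -4*m - 8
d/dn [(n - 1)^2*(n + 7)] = (n - 1)*(3*n + 13)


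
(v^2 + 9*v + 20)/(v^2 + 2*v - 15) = (v + 4)/(v - 3)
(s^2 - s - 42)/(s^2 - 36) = (s - 7)/(s - 6)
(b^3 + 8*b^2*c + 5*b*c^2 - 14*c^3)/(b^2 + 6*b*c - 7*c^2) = b + 2*c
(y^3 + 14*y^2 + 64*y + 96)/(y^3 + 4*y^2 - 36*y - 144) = (y + 4)/(y - 6)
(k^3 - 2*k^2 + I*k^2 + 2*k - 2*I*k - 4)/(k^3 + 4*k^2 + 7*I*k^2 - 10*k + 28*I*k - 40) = (k^2 - k*(2 + I) + 2*I)/(k^2 + k*(4 + 5*I) + 20*I)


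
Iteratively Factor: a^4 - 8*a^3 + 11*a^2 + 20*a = (a)*(a^3 - 8*a^2 + 11*a + 20) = a*(a + 1)*(a^2 - 9*a + 20) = a*(a - 4)*(a + 1)*(a - 5)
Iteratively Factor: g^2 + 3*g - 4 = (g - 1)*(g + 4)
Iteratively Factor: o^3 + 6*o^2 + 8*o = (o + 4)*(o^2 + 2*o) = o*(o + 4)*(o + 2)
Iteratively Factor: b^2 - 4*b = (b - 4)*(b)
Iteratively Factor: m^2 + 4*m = (m + 4)*(m)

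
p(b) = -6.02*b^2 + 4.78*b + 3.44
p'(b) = 4.78 - 12.04*b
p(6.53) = -222.04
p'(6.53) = -73.84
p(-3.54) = -88.92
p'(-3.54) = 47.40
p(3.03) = -37.35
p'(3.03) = -31.70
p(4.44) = -94.01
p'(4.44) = -48.68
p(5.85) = -174.62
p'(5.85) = -65.65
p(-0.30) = 1.46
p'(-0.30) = 8.39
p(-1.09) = -8.92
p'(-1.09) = 17.90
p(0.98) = 2.34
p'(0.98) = -7.02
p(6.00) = -184.60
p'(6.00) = -67.46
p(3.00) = -36.40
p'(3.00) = -31.34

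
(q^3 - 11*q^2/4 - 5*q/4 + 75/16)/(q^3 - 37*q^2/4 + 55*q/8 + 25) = (q - 3/2)/(q - 8)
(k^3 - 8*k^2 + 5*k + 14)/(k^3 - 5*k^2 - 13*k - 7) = (k - 2)/(k + 1)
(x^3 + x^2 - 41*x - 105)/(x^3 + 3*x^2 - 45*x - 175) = (x + 3)/(x + 5)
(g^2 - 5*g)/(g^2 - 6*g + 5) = g/(g - 1)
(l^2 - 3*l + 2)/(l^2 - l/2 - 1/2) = 2*(l - 2)/(2*l + 1)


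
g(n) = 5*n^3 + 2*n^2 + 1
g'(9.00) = 1251.00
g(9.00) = 3808.00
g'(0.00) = 0.00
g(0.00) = 1.00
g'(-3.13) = 134.43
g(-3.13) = -132.73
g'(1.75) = 52.94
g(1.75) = 33.92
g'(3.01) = 147.94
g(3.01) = 155.47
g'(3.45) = 192.34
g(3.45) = 230.12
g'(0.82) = 13.37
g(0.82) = 5.10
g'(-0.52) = 1.98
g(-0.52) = 0.84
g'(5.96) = 556.66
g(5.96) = 1130.59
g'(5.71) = 511.90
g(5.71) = 997.06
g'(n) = 15*n^2 + 4*n = n*(15*n + 4)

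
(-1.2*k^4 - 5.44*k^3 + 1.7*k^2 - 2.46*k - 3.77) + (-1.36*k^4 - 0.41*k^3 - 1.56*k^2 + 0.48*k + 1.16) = -2.56*k^4 - 5.85*k^3 + 0.14*k^2 - 1.98*k - 2.61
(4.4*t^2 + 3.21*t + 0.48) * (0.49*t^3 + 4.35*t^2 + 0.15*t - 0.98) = 2.156*t^5 + 20.7129*t^4 + 14.8587*t^3 - 1.7425*t^2 - 3.0738*t - 0.4704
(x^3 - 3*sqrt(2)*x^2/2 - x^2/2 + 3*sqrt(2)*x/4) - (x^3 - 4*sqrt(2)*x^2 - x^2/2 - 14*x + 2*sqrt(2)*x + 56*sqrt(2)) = 5*sqrt(2)*x^2/2 - 5*sqrt(2)*x/4 + 14*x - 56*sqrt(2)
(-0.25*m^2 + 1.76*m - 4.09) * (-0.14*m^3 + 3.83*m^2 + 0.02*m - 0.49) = 0.035*m^5 - 1.2039*m^4 + 7.3084*m^3 - 15.507*m^2 - 0.9442*m + 2.0041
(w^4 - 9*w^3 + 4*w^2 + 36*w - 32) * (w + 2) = w^5 - 7*w^4 - 14*w^3 + 44*w^2 + 40*w - 64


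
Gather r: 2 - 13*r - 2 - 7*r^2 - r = -7*r^2 - 14*r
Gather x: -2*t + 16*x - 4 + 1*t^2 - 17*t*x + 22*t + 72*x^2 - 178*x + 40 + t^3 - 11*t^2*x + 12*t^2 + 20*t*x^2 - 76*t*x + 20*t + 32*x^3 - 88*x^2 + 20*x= t^3 + 13*t^2 + 40*t + 32*x^3 + x^2*(20*t - 16) + x*(-11*t^2 - 93*t - 142) + 36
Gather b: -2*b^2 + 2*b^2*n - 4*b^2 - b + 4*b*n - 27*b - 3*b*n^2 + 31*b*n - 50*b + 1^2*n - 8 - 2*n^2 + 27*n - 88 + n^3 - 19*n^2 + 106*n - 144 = b^2*(2*n - 6) + b*(-3*n^2 + 35*n - 78) + n^3 - 21*n^2 + 134*n - 240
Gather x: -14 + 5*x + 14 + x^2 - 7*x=x^2 - 2*x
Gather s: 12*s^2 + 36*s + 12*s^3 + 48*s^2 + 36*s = 12*s^3 + 60*s^2 + 72*s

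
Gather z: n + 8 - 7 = n + 1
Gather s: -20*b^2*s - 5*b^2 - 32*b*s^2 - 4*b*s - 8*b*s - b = -5*b^2 - 32*b*s^2 - b + s*(-20*b^2 - 12*b)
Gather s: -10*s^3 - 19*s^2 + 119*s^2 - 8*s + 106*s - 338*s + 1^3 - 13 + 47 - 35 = -10*s^3 + 100*s^2 - 240*s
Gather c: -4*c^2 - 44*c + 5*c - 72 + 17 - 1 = -4*c^2 - 39*c - 56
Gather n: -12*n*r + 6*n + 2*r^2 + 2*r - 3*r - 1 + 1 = n*(6 - 12*r) + 2*r^2 - r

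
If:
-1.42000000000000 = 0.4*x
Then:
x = -3.55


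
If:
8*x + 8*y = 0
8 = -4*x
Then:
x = -2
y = 2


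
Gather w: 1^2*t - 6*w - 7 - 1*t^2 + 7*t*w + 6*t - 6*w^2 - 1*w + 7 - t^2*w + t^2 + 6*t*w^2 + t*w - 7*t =w^2*(6*t - 6) + w*(-t^2 + 8*t - 7)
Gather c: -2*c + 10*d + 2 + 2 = -2*c + 10*d + 4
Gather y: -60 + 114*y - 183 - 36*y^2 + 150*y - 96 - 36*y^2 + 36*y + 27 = -72*y^2 + 300*y - 312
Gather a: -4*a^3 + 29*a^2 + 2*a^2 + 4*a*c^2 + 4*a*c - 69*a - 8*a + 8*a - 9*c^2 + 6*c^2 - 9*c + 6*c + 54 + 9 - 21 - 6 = -4*a^3 + 31*a^2 + a*(4*c^2 + 4*c - 69) - 3*c^2 - 3*c + 36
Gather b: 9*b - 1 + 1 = 9*b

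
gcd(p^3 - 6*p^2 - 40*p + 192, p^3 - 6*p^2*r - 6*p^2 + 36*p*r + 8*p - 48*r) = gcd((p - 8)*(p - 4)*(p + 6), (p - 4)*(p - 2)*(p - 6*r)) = p - 4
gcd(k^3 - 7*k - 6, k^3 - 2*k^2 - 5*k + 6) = k^2 - k - 6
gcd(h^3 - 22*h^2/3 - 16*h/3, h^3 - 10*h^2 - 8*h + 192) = h - 8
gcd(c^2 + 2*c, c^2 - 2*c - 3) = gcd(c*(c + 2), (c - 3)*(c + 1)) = 1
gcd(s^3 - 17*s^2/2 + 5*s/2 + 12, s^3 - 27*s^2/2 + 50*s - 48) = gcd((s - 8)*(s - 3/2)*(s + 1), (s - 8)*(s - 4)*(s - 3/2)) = s^2 - 19*s/2 + 12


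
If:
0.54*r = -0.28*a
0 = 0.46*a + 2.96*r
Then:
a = 0.00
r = 0.00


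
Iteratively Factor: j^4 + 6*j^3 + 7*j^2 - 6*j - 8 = (j - 1)*(j^3 + 7*j^2 + 14*j + 8) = (j - 1)*(j + 1)*(j^2 + 6*j + 8) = (j - 1)*(j + 1)*(j + 2)*(j + 4)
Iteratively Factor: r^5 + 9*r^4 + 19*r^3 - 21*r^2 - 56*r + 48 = (r + 4)*(r^4 + 5*r^3 - r^2 - 17*r + 12) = (r - 1)*(r + 4)*(r^3 + 6*r^2 + 5*r - 12) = (r - 1)*(r + 4)^2*(r^2 + 2*r - 3) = (r - 1)^2*(r + 4)^2*(r + 3)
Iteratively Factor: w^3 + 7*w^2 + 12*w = (w + 4)*(w^2 + 3*w) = (w + 3)*(w + 4)*(w)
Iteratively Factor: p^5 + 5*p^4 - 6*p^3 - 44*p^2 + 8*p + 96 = (p - 2)*(p^4 + 7*p^3 + 8*p^2 - 28*p - 48) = (p - 2)*(p + 2)*(p^3 + 5*p^2 - 2*p - 24) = (p - 2)*(p + 2)*(p + 4)*(p^2 + p - 6) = (p - 2)^2*(p + 2)*(p + 4)*(p + 3)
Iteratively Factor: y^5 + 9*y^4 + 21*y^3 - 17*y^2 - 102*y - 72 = (y + 4)*(y^4 + 5*y^3 + y^2 - 21*y - 18) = (y - 2)*(y + 4)*(y^3 + 7*y^2 + 15*y + 9) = (y - 2)*(y + 3)*(y + 4)*(y^2 + 4*y + 3) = (y - 2)*(y + 3)^2*(y + 4)*(y + 1)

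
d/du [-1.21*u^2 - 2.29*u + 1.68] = -2.42*u - 2.29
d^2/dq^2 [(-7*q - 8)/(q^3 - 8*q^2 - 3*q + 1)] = 2*(-(7*q + 8)*(-3*q^2 + 16*q + 3)^2 + (21*q^2 - 112*q + (3*q - 8)*(7*q + 8) - 21)*(q^3 - 8*q^2 - 3*q + 1))/(q^3 - 8*q^2 - 3*q + 1)^3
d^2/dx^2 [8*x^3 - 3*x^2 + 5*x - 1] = 48*x - 6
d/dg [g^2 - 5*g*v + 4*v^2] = 2*g - 5*v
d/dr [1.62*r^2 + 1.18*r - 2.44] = 3.24*r + 1.18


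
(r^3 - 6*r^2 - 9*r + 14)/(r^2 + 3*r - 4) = (r^2 - 5*r - 14)/(r + 4)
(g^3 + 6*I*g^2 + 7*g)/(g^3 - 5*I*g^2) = (g^2 + 6*I*g + 7)/(g*(g - 5*I))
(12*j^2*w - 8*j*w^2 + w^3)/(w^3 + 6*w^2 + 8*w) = (12*j^2 - 8*j*w + w^2)/(w^2 + 6*w + 8)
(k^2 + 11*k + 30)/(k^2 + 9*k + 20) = (k + 6)/(k + 4)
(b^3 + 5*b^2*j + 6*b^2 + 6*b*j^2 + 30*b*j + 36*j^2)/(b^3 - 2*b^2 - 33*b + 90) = (b^2 + 5*b*j + 6*j^2)/(b^2 - 8*b + 15)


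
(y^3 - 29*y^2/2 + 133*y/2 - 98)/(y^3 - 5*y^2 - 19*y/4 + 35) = 2*(y - 7)/(2*y + 5)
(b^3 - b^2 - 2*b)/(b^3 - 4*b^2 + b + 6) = b/(b - 3)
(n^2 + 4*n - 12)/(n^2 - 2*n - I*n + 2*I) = (n + 6)/(n - I)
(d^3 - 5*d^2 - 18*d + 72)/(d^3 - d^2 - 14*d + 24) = (d - 6)/(d - 2)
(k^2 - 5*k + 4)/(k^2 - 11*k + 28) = (k - 1)/(k - 7)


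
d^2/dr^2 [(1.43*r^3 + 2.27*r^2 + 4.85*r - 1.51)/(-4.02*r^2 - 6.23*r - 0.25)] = (2.8421709430404e-14*r^5 - 151.18399*r^3 + 146.737974*r^2 + 255.613326*r + 129.003858)/(64.964808*r^6 + 302.037876*r^5 + 480.203874*r^4 + 279.371267*r^3 + 29.863425*r^2 + 1.168125*r + 0.015625)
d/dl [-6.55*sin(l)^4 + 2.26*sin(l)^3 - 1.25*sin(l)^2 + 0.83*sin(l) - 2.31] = (-26.2*sin(l)^3 + 6.78*sin(l)^2 - 2.5*sin(l) + 0.83)*cos(l)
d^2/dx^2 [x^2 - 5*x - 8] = 2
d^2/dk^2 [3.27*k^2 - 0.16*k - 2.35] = 6.54000000000000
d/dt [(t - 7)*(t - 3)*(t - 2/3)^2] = 4*t^3 - 34*t^2 + 626*t/9 - 292/9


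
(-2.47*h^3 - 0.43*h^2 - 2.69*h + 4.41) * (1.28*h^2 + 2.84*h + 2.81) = -3.1616*h^5 - 7.5652*h^4 - 11.6051*h^3 - 3.2031*h^2 + 4.9655*h + 12.3921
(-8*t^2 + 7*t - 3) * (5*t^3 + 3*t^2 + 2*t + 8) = -40*t^5 + 11*t^4 - 10*t^3 - 59*t^2 + 50*t - 24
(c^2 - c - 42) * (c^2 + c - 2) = c^4 - 45*c^2 - 40*c + 84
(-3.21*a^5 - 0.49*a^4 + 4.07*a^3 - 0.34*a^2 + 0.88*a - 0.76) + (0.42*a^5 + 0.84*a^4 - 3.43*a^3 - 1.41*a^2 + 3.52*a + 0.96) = -2.79*a^5 + 0.35*a^4 + 0.64*a^3 - 1.75*a^2 + 4.4*a + 0.2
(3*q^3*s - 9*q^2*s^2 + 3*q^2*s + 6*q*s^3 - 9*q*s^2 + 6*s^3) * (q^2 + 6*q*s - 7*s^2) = 3*q^5*s + 9*q^4*s^2 + 3*q^4*s - 69*q^3*s^3 + 9*q^3*s^2 + 99*q^2*s^4 - 69*q^2*s^3 - 42*q*s^5 + 99*q*s^4 - 42*s^5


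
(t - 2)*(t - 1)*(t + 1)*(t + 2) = t^4 - 5*t^2 + 4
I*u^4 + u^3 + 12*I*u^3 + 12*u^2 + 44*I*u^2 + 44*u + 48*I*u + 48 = (u + 2)*(u + 4)*(u + 6)*(I*u + 1)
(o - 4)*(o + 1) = o^2 - 3*o - 4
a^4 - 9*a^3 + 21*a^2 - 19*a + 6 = (a - 6)*(a - 1)^3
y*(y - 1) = y^2 - y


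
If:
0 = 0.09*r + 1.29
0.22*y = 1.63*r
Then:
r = -14.33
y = -106.20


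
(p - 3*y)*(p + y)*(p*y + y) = p^3*y - 2*p^2*y^2 + p^2*y - 3*p*y^3 - 2*p*y^2 - 3*y^3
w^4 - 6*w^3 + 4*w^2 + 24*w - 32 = (w - 4)*(w - 2)^2*(w + 2)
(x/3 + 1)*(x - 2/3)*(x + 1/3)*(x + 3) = x^4/3 + 17*x^3/9 + 61*x^2/27 - 13*x/9 - 2/3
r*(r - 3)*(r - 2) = r^3 - 5*r^2 + 6*r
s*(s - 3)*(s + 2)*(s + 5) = s^4 + 4*s^3 - 11*s^2 - 30*s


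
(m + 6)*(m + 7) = m^2 + 13*m + 42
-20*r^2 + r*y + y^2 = (-4*r + y)*(5*r + y)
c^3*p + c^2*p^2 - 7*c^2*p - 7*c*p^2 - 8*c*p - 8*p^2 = (c - 8)*(c + p)*(c*p + p)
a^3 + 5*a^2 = a^2*(a + 5)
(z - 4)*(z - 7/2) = z^2 - 15*z/2 + 14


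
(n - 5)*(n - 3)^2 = n^3 - 11*n^2 + 39*n - 45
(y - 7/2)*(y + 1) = y^2 - 5*y/2 - 7/2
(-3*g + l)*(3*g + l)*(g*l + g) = -9*g^3*l - 9*g^3 + g*l^3 + g*l^2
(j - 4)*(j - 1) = j^2 - 5*j + 4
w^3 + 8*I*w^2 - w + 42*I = (w - 2*I)*(w + 3*I)*(w + 7*I)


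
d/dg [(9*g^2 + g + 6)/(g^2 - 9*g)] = 2*(-41*g^2 - 6*g + 27)/(g^2*(g^2 - 18*g + 81))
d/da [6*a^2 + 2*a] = 12*a + 2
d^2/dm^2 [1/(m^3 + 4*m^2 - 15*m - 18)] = 2*(-(3*m + 4)*(m^3 + 4*m^2 - 15*m - 18) + (3*m^2 + 8*m - 15)^2)/(m^3 + 4*m^2 - 15*m - 18)^3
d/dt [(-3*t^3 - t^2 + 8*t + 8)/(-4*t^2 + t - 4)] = (12*t^4 - 6*t^3 + 67*t^2 + 72*t - 40)/(16*t^4 - 8*t^3 + 33*t^2 - 8*t + 16)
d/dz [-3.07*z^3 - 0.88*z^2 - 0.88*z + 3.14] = -9.21*z^2 - 1.76*z - 0.88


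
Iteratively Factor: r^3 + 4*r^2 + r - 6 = (r + 2)*(r^2 + 2*r - 3) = (r - 1)*(r + 2)*(r + 3)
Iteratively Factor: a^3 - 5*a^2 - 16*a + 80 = (a - 4)*(a^2 - a - 20) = (a - 4)*(a + 4)*(a - 5)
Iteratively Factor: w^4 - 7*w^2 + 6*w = (w - 1)*(w^3 + w^2 - 6*w) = w*(w - 1)*(w^2 + w - 6) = w*(w - 1)*(w + 3)*(w - 2)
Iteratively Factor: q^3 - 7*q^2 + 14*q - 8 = (q - 1)*(q^2 - 6*q + 8) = (q - 4)*(q - 1)*(q - 2)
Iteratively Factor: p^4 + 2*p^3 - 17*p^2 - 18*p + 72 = (p - 3)*(p^3 + 5*p^2 - 2*p - 24) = (p - 3)*(p + 3)*(p^2 + 2*p - 8) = (p - 3)*(p + 3)*(p + 4)*(p - 2)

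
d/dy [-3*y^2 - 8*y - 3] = -6*y - 8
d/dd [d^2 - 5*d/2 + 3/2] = 2*d - 5/2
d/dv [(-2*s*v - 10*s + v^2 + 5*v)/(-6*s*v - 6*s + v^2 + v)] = ((-6*s + 2*v + 1)*(2*s*v + 10*s - v^2 - 5*v) + (2*s - 2*v - 5)*(6*s*v + 6*s - v^2 - v))/(6*s*v + 6*s - v^2 - v)^2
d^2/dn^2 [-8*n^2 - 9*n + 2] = -16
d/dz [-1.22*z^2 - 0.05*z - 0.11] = -2.44*z - 0.05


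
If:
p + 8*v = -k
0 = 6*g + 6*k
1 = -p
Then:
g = 8*v - 1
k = 1 - 8*v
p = -1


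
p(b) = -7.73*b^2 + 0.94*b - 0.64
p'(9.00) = -138.20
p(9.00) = -618.31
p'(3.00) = -45.44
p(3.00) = -67.39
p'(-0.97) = 15.94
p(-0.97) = -8.82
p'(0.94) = -13.59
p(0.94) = -6.59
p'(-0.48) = 8.36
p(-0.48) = -2.87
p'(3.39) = -51.47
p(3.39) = -86.29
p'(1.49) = -22.10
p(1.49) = -16.40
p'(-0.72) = 12.07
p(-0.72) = -5.32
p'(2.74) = -41.42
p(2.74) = -56.10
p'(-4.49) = 70.36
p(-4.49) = -160.70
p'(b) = 0.94 - 15.46*b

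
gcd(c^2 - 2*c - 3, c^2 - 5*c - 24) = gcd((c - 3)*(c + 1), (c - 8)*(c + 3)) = 1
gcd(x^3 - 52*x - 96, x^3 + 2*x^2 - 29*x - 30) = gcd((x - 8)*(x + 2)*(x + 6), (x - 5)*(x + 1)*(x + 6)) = x + 6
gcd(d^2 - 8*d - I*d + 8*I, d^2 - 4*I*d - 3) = d - I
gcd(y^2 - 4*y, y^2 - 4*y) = y^2 - 4*y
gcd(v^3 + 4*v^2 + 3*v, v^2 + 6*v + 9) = v + 3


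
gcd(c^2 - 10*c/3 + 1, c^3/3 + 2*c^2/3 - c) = 1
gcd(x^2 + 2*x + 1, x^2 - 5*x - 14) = 1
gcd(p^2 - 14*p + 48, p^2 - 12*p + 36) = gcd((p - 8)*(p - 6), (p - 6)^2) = p - 6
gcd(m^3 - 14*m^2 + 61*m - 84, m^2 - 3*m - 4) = m - 4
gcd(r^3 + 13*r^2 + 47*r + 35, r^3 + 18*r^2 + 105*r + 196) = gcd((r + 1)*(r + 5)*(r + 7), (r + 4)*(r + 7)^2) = r + 7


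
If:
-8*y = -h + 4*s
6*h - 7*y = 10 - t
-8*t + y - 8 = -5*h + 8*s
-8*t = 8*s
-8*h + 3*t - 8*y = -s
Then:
No Solution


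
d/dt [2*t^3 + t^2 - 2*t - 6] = 6*t^2 + 2*t - 2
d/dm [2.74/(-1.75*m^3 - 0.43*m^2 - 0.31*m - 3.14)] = (14.385*m^2 + 2.3564*m + 0.8494)/(1.75*m^3 + 0.43*m^2 + 0.31*m + 3.14)^2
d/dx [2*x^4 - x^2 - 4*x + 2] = 8*x^3 - 2*x - 4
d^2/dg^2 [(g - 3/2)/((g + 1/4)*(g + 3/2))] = 64*(16*g^3 - 72*g^2 - 144*g - 75)/(512*g^6 + 2688*g^5 + 5280*g^4 + 4760*g^3 + 1980*g^2 + 378*g + 27)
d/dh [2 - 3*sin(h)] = -3*cos(h)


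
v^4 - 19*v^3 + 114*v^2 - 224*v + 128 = (v - 8)^2*(v - 2)*(v - 1)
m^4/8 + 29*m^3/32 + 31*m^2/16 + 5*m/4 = m*(m/4 + 1)*(m/2 + 1)*(m + 5/4)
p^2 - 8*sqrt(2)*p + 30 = (p - 5*sqrt(2))*(p - 3*sqrt(2))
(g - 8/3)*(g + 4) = g^2 + 4*g/3 - 32/3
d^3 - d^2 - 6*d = d*(d - 3)*(d + 2)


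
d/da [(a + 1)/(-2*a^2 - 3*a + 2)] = (2*a^2 + 4*a + 5)/(4*a^4 + 12*a^3 + a^2 - 12*a + 4)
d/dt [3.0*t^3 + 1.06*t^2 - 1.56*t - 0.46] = 9.0*t^2 + 2.12*t - 1.56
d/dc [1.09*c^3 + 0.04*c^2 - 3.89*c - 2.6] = 3.27*c^2 + 0.08*c - 3.89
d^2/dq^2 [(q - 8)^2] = 2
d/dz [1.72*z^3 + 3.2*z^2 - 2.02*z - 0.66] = 5.16*z^2 + 6.4*z - 2.02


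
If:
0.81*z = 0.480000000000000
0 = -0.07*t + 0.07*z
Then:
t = 0.59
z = 0.59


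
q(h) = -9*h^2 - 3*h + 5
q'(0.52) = -12.36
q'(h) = -18*h - 3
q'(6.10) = -112.80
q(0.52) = 1.01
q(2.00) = -37.00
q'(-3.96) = 68.28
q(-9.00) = -697.00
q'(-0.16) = -0.12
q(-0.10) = 5.21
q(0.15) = 4.35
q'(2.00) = -39.00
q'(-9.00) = 159.00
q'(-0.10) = -1.20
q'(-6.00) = 105.00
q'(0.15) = -5.70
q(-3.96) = -124.25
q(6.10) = -348.19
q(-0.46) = 4.48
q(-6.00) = -301.00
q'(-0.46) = 5.28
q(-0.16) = 5.25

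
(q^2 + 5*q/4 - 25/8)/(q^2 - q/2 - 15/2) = (q - 5/4)/(q - 3)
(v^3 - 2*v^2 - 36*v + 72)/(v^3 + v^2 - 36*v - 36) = (v - 2)/(v + 1)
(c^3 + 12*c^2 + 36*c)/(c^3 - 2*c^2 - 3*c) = (c^2 + 12*c + 36)/(c^2 - 2*c - 3)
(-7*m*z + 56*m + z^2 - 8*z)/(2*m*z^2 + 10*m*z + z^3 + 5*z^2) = (-7*m*z + 56*m + z^2 - 8*z)/(z*(2*m*z + 10*m + z^2 + 5*z))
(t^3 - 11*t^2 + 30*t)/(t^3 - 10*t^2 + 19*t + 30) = t/(t + 1)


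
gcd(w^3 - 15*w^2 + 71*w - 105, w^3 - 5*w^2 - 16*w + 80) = w - 5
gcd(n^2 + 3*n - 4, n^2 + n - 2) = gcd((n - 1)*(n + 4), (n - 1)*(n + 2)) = n - 1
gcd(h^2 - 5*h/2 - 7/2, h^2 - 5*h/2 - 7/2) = h^2 - 5*h/2 - 7/2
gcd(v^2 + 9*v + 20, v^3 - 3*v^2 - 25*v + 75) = v + 5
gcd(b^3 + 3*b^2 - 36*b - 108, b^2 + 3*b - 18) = b + 6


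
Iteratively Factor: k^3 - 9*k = (k + 3)*(k^2 - 3*k) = k*(k + 3)*(k - 3)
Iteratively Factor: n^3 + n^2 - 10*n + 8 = (n + 4)*(n^2 - 3*n + 2) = (n - 1)*(n + 4)*(n - 2)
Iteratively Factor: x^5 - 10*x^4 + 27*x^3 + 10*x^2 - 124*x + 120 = (x - 2)*(x^4 - 8*x^3 + 11*x^2 + 32*x - 60) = (x - 5)*(x - 2)*(x^3 - 3*x^2 - 4*x + 12) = (x - 5)*(x - 2)^2*(x^2 - x - 6) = (x - 5)*(x - 2)^2*(x + 2)*(x - 3)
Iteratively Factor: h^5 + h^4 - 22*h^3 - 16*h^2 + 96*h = (h)*(h^4 + h^3 - 22*h^2 - 16*h + 96) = h*(h + 3)*(h^3 - 2*h^2 - 16*h + 32) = h*(h - 2)*(h + 3)*(h^2 - 16) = h*(h - 4)*(h - 2)*(h + 3)*(h + 4)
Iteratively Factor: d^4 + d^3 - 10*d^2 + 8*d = (d - 2)*(d^3 + 3*d^2 - 4*d) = (d - 2)*(d - 1)*(d^2 + 4*d) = (d - 2)*(d - 1)*(d + 4)*(d)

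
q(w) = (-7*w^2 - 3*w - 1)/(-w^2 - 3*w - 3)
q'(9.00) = 0.15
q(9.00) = 5.36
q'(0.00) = 0.67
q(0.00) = 0.33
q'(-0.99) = -15.64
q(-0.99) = 4.84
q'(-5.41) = 1.23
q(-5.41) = 11.82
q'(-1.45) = -25.00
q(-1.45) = 15.11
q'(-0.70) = -6.82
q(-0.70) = 1.68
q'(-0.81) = -9.71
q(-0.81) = 2.58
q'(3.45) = 0.56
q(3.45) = 3.75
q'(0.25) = 1.18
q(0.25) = 0.57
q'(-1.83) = -9.38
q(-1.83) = 22.07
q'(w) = (-14*w - 3)/(-w^2 - 3*w - 3) + (2*w + 3)*(-7*w^2 - 3*w - 1)/(-w^2 - 3*w - 3)^2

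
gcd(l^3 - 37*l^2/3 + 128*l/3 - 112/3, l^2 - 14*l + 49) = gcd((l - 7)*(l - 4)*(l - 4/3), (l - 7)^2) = l - 7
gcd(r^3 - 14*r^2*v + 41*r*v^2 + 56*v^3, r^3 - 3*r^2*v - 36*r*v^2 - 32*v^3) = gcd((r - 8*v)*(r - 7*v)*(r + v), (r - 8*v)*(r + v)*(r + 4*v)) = r^2 - 7*r*v - 8*v^2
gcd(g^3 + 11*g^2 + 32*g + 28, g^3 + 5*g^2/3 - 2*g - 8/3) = g + 2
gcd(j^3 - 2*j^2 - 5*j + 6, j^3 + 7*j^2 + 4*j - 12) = j^2 + j - 2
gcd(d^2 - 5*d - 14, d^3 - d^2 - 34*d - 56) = d^2 - 5*d - 14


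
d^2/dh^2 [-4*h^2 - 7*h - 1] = -8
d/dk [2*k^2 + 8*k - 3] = 4*k + 8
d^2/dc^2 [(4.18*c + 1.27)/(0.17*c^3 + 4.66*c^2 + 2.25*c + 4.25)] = (0.724812*c^5 + 20.308812*c^4 + 194.44222*c^3 + 132.146922*c^2 - 422.31915*c - 117.38845)/(0.004913*c^9 + 0.404022*c^8 + 11.270031*c^7 + 112.257871*c^6 + 169.363275*c^5 + 357.4014*c^4 + 287.97*c^3 + 317.060625*c^2 + 121.921875*c + 76.765625)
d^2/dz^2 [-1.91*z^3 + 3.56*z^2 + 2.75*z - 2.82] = 7.12 - 11.46*z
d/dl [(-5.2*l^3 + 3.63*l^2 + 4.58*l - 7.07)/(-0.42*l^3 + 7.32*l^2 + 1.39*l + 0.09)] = (-36.5394*l^4 - 10.6088*l^3 - 38.7921*l^2 + 104.1582*l + 10.2395)/(0.1764*l^6 - 6.1488*l^5 + 52.4148*l^4 + 20.274*l^3 + 3.2497*l^2 + 0.2502*l + 0.0081)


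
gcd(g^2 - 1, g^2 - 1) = g^2 - 1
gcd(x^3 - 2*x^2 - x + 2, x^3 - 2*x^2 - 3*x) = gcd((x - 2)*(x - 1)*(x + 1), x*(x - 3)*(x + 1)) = x + 1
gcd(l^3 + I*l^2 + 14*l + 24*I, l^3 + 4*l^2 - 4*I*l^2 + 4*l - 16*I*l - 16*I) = l - 4*I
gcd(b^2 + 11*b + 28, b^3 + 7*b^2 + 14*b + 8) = b + 4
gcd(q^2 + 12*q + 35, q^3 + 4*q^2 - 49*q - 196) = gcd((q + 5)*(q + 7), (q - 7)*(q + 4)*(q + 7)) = q + 7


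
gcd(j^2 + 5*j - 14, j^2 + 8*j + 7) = j + 7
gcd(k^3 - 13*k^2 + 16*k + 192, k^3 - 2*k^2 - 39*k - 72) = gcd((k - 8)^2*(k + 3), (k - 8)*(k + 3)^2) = k^2 - 5*k - 24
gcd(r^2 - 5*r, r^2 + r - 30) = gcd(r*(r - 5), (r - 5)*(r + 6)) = r - 5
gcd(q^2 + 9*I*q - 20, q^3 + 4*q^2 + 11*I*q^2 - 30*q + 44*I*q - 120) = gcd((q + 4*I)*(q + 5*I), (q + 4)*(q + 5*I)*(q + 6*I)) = q + 5*I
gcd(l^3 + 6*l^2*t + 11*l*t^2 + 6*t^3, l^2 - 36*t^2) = 1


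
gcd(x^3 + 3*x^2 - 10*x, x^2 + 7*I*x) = x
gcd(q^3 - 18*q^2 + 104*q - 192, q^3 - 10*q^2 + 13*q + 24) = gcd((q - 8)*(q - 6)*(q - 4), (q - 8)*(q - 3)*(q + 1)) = q - 8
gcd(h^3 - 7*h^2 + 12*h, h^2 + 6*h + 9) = 1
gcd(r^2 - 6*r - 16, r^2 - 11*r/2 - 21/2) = 1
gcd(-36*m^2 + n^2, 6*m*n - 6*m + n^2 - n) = 6*m + n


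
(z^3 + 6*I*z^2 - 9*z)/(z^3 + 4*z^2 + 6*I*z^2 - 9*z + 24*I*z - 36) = z/(z + 4)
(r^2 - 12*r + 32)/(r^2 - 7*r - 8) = (r - 4)/(r + 1)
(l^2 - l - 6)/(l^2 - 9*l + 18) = (l + 2)/(l - 6)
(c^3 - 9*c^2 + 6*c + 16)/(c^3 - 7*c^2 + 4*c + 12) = (c - 8)/(c - 6)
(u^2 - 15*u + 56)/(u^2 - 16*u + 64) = (u - 7)/(u - 8)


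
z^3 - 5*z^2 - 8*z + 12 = (z - 6)*(z - 1)*(z + 2)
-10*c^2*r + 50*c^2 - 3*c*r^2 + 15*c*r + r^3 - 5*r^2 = (-5*c + r)*(2*c + r)*(r - 5)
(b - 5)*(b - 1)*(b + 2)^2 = b^4 - 2*b^3 - 15*b^2 - 4*b + 20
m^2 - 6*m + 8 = (m - 4)*(m - 2)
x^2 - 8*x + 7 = (x - 7)*(x - 1)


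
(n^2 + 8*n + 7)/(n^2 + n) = (n + 7)/n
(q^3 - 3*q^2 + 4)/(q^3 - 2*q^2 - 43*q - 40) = (q^2 - 4*q + 4)/(q^2 - 3*q - 40)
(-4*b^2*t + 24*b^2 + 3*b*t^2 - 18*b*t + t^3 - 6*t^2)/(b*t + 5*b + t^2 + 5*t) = (-4*b^2*t + 24*b^2 + 3*b*t^2 - 18*b*t + t^3 - 6*t^2)/(b*t + 5*b + t^2 + 5*t)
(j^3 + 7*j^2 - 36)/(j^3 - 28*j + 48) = (j + 3)/(j - 4)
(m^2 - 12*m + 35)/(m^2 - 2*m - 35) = (m - 5)/(m + 5)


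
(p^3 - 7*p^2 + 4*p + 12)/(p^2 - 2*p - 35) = (-p^3 + 7*p^2 - 4*p - 12)/(-p^2 + 2*p + 35)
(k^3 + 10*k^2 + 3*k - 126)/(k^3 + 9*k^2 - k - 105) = (k + 6)/(k + 5)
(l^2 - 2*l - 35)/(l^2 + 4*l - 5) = (l - 7)/(l - 1)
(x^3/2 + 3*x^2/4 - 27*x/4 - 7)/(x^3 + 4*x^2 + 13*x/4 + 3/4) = (2*x^3 + 3*x^2 - 27*x - 28)/(4*x^3 + 16*x^2 + 13*x + 3)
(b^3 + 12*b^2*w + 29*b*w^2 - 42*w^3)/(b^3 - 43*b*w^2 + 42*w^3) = (-b - 6*w)/(-b + 6*w)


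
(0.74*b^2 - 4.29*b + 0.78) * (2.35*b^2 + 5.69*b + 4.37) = 1.739*b^4 - 5.8709*b^3 - 19.3433*b^2 - 14.3091*b + 3.4086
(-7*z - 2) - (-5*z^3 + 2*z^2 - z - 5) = 5*z^3 - 2*z^2 - 6*z + 3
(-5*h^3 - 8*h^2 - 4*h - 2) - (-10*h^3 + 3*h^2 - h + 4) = 5*h^3 - 11*h^2 - 3*h - 6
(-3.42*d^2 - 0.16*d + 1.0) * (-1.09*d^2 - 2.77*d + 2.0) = 3.7278*d^4 + 9.6478*d^3 - 7.4868*d^2 - 3.09*d + 2.0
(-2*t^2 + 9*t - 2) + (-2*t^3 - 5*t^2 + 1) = -2*t^3 - 7*t^2 + 9*t - 1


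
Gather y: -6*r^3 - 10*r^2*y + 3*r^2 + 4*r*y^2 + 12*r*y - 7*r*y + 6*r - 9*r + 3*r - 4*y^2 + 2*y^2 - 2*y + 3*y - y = -6*r^3 + 3*r^2 + y^2*(4*r - 2) + y*(-10*r^2 + 5*r)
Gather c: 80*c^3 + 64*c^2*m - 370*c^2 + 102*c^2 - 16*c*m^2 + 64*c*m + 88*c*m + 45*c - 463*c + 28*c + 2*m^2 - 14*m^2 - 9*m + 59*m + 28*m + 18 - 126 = 80*c^3 + c^2*(64*m - 268) + c*(-16*m^2 + 152*m - 390) - 12*m^2 + 78*m - 108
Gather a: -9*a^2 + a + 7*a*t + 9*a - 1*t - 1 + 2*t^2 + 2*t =-9*a^2 + a*(7*t + 10) + 2*t^2 + t - 1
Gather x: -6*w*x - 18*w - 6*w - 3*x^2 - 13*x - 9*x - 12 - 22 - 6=-24*w - 3*x^2 + x*(-6*w - 22) - 40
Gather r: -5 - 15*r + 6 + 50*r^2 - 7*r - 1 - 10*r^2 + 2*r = 40*r^2 - 20*r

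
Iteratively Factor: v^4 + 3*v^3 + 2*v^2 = (v)*(v^3 + 3*v^2 + 2*v) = v*(v + 1)*(v^2 + 2*v) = v*(v + 1)*(v + 2)*(v)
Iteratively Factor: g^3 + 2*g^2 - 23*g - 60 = (g - 5)*(g^2 + 7*g + 12) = (g - 5)*(g + 4)*(g + 3)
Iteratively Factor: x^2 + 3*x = (x)*(x + 3)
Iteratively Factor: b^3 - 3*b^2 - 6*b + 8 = (b + 2)*(b^2 - 5*b + 4) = (b - 1)*(b + 2)*(b - 4)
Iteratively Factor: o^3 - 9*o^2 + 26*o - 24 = (o - 2)*(o^2 - 7*o + 12) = (o - 3)*(o - 2)*(o - 4)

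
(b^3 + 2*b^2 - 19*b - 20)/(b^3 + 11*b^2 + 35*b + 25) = (b - 4)/(b + 5)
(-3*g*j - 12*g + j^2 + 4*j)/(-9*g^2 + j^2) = (j + 4)/(3*g + j)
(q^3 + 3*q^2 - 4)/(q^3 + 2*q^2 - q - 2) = (q + 2)/(q + 1)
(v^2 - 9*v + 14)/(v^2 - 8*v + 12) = (v - 7)/(v - 6)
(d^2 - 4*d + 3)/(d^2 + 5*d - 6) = (d - 3)/(d + 6)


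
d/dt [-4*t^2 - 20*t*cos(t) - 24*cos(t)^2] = 20*t*sin(t) - 8*t + 24*sin(2*t) - 20*cos(t)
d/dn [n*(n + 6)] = 2*n + 6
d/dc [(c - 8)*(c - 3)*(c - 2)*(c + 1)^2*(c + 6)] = 6*c^5 - 25*c^4 - 180*c^3 + 471*c^2 + 272*c - 348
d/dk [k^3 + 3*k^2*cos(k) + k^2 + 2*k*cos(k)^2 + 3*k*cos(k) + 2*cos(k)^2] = -3*k^2*sin(k) + 3*k^2 - 3*k*sin(k) - 2*k*sin(2*k) + 6*k*cos(k) + 2*k - 2*sin(2*k) + 3*cos(k) + cos(2*k) + 1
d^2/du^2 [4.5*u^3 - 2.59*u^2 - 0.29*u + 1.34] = 27.0*u - 5.18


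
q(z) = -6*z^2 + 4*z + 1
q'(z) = 4 - 12*z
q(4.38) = -96.59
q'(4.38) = -48.56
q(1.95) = -14.02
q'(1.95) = -19.40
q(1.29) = -3.82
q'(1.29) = -11.48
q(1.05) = -1.42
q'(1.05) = -8.60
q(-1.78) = -25.13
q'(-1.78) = 25.36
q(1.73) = -10.04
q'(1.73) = -16.76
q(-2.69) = -53.18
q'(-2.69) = 36.28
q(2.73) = -32.80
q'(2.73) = -28.76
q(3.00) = -41.00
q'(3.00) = -32.00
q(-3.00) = -65.00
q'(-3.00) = 40.00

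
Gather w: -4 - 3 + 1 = -6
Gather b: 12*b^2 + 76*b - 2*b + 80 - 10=12*b^2 + 74*b + 70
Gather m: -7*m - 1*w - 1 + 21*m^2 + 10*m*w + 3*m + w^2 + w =21*m^2 + m*(10*w - 4) + w^2 - 1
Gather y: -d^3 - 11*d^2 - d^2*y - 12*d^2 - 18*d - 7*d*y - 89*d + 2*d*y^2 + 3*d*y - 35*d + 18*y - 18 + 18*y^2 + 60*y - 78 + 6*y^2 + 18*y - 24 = -d^3 - 23*d^2 - 142*d + y^2*(2*d + 24) + y*(-d^2 - 4*d + 96) - 120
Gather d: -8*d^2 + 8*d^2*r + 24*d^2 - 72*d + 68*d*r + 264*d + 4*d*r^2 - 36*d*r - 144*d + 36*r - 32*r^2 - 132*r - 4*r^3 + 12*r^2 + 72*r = d^2*(8*r + 16) + d*(4*r^2 + 32*r + 48) - 4*r^3 - 20*r^2 - 24*r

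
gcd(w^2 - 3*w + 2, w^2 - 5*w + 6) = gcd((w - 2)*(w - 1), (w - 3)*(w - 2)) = w - 2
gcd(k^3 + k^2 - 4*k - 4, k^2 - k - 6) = k + 2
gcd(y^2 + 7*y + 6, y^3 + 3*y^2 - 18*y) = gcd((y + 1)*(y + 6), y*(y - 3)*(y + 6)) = y + 6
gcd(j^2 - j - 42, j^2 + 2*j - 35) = 1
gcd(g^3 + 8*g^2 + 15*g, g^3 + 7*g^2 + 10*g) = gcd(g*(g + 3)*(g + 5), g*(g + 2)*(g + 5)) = g^2 + 5*g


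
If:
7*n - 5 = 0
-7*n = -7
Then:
No Solution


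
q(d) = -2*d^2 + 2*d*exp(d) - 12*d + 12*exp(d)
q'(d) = 2*d*exp(d) - 4*d + 14*exp(d) - 12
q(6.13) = 10997.21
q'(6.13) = 12028.27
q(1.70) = 58.12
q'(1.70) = 76.45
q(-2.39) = 17.92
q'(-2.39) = -1.60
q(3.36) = 476.03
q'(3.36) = 571.07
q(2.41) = 146.74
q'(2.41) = 187.90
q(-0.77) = 12.90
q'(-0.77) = -3.15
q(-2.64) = 18.22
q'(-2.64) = -0.82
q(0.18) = 12.57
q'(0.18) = 4.47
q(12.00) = 5858740.49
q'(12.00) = 6184622.07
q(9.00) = 242822.52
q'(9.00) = 259250.69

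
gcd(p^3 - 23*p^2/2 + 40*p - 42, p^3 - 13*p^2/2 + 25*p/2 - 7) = p^2 - 11*p/2 + 7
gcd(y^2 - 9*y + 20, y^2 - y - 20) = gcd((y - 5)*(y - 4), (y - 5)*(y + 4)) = y - 5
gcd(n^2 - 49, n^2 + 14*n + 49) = n + 7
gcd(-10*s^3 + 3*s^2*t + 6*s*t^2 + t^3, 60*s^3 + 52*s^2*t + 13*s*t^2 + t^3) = 10*s^2 + 7*s*t + t^2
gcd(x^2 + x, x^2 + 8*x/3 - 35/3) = 1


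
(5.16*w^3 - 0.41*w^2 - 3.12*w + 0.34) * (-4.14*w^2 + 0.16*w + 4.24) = -21.3624*w^5 + 2.523*w^4 + 34.7296*w^3 - 3.6452*w^2 - 13.1744*w + 1.4416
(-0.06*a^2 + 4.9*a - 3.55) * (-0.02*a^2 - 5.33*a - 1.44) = 0.0012*a^4 + 0.2218*a^3 - 25.9596*a^2 + 11.8655*a + 5.112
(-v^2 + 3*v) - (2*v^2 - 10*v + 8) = -3*v^2 + 13*v - 8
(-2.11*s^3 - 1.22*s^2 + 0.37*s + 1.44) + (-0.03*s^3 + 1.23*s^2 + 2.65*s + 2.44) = -2.14*s^3 + 0.01*s^2 + 3.02*s + 3.88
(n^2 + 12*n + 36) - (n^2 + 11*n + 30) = n + 6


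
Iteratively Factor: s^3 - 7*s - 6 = (s + 1)*(s^2 - s - 6) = (s - 3)*(s + 1)*(s + 2)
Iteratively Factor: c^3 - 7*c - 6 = (c + 2)*(c^2 - 2*c - 3) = (c - 3)*(c + 2)*(c + 1)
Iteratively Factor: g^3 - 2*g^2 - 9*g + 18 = (g - 3)*(g^2 + g - 6) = (g - 3)*(g - 2)*(g + 3)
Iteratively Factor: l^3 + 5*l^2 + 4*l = (l + 4)*(l^2 + l) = l*(l + 4)*(l + 1)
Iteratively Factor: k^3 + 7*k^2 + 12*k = (k)*(k^2 + 7*k + 12) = k*(k + 3)*(k + 4)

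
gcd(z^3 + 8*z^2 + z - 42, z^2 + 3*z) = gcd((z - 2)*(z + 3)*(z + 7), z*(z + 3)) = z + 3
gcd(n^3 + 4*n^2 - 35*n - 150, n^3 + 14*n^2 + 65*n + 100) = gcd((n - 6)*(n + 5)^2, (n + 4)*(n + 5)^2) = n^2 + 10*n + 25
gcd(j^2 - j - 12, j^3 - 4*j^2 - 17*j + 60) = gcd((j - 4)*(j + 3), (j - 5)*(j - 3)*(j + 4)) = 1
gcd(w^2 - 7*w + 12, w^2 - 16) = w - 4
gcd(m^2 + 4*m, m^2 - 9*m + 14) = 1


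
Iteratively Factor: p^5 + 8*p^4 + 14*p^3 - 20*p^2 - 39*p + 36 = (p + 3)*(p^4 + 5*p^3 - p^2 - 17*p + 12) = (p + 3)^2*(p^3 + 2*p^2 - 7*p + 4) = (p - 1)*(p + 3)^2*(p^2 + 3*p - 4) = (p - 1)*(p + 3)^2*(p + 4)*(p - 1)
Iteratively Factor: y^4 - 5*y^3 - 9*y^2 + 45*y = (y + 3)*(y^3 - 8*y^2 + 15*y) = y*(y + 3)*(y^2 - 8*y + 15) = y*(y - 5)*(y + 3)*(y - 3)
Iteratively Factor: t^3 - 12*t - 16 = (t - 4)*(t^2 + 4*t + 4) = (t - 4)*(t + 2)*(t + 2)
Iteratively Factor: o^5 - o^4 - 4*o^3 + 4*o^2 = (o - 2)*(o^4 + o^3 - 2*o^2) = o*(o - 2)*(o^3 + o^2 - 2*o) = o*(o - 2)*(o + 2)*(o^2 - o) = o*(o - 2)*(o - 1)*(o + 2)*(o)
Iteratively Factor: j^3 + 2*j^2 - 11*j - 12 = (j + 4)*(j^2 - 2*j - 3) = (j - 3)*(j + 4)*(j + 1)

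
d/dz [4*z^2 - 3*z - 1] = 8*z - 3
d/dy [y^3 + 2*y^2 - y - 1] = 3*y^2 + 4*y - 1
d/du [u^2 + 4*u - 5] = 2*u + 4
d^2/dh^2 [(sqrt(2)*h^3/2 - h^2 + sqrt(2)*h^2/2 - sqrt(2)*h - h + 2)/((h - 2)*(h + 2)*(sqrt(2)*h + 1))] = 2*(-3*h^3 + sqrt(2)*h^3 + 12*h^2 - 18*h - 3*sqrt(2)*h + 3*sqrt(2) + 11)/(2*sqrt(2)*h^6 - 12*sqrt(2)*h^5 + 6*h^5 - 36*h^4 + 27*sqrt(2)*h^4 - 34*sqrt(2)*h^3 + 73*h^3 - 54*h^2 + 36*sqrt(2)*h^2 - 24*sqrt(2)*h + 12*h - 8)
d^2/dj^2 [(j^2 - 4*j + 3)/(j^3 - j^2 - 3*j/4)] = 8*(16*j^6 - 192*j^5 + 516*j^4 - 508*j^3 + 36*j^2 + 108*j + 27)/(j^3*(64*j^6 - 192*j^5 + 48*j^4 + 224*j^3 - 36*j^2 - 108*j - 27))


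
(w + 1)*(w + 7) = w^2 + 8*w + 7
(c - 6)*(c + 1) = c^2 - 5*c - 6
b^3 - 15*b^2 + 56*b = b*(b - 8)*(b - 7)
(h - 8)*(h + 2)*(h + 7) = h^3 + h^2 - 58*h - 112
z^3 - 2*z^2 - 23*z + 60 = (z - 4)*(z - 3)*(z + 5)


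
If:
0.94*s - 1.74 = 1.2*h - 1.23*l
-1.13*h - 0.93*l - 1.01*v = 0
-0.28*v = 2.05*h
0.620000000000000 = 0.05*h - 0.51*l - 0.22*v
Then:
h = -0.35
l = -2.35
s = 4.48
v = 2.56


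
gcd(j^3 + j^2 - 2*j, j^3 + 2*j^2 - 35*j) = j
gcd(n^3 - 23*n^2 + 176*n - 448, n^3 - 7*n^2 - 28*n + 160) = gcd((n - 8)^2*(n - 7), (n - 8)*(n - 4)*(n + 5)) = n - 8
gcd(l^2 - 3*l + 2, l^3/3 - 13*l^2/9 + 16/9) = 1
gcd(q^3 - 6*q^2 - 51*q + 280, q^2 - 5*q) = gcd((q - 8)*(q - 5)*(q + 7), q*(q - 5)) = q - 5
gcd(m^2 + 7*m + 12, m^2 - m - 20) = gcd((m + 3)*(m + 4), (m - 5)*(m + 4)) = m + 4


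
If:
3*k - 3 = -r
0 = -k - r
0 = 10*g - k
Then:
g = 3/20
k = 3/2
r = -3/2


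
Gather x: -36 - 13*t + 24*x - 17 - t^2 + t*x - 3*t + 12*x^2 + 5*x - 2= -t^2 - 16*t + 12*x^2 + x*(t + 29) - 55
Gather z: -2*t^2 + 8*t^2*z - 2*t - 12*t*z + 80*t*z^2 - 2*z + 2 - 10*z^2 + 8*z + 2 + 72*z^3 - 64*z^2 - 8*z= -2*t^2 - 2*t + 72*z^3 + z^2*(80*t - 74) + z*(8*t^2 - 12*t - 2) + 4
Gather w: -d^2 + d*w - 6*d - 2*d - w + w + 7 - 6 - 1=-d^2 + d*w - 8*d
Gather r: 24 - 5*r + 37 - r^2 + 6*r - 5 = -r^2 + r + 56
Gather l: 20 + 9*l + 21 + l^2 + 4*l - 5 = l^2 + 13*l + 36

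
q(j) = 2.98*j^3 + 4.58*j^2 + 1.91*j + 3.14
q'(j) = 8.94*j^2 + 9.16*j + 1.91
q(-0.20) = 2.92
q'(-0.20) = 0.44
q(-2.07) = -7.62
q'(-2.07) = 21.26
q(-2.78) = -30.80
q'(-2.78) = 45.54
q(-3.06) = -45.20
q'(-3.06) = 57.59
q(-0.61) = 3.00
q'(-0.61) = -0.35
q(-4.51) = -185.68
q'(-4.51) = 142.44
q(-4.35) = -163.80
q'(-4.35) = 131.23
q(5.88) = 778.55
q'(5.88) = 364.87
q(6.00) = 823.16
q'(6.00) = 378.71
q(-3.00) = -41.83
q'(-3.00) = 54.89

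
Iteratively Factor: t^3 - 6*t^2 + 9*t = (t)*(t^2 - 6*t + 9) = t*(t - 3)*(t - 3)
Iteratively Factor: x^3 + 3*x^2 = (x)*(x^2 + 3*x) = x*(x + 3)*(x)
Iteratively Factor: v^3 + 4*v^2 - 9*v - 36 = (v - 3)*(v^2 + 7*v + 12) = (v - 3)*(v + 3)*(v + 4)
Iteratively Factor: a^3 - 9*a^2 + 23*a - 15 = (a - 5)*(a^2 - 4*a + 3) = (a - 5)*(a - 1)*(a - 3)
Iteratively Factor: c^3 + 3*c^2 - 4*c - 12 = (c + 2)*(c^2 + c - 6) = (c - 2)*(c + 2)*(c + 3)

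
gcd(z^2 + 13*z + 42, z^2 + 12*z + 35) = z + 7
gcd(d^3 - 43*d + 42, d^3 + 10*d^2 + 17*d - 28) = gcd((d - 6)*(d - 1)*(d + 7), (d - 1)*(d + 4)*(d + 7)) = d^2 + 6*d - 7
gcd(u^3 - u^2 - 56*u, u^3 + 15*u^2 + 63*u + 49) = u + 7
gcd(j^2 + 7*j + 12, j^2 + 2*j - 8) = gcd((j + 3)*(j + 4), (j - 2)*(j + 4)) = j + 4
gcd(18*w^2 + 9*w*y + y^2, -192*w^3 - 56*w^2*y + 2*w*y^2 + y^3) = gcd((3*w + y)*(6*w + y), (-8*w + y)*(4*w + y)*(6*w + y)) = 6*w + y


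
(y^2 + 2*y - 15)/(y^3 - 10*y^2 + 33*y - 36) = (y + 5)/(y^2 - 7*y + 12)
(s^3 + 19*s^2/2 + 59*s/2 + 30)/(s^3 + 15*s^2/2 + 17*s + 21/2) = (2*s^2 + 13*s + 20)/(2*s^2 + 9*s + 7)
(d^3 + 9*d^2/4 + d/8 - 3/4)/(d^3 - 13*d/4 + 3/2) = (4*d + 3)/(2*(2*d - 3))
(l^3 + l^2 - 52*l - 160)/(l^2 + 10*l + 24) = (l^2 - 3*l - 40)/(l + 6)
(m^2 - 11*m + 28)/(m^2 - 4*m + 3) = (m^2 - 11*m + 28)/(m^2 - 4*m + 3)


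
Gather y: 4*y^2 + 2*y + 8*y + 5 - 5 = 4*y^2 + 10*y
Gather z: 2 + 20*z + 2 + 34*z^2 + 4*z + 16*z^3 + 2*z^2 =16*z^3 + 36*z^2 + 24*z + 4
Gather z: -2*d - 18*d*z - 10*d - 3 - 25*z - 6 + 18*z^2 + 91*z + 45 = -12*d + 18*z^2 + z*(66 - 18*d) + 36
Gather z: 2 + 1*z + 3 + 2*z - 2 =3*z + 3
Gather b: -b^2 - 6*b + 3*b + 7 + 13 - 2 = -b^2 - 3*b + 18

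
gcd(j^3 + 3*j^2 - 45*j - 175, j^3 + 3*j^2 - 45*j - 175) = j^3 + 3*j^2 - 45*j - 175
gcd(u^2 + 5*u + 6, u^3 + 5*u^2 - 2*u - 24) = u + 3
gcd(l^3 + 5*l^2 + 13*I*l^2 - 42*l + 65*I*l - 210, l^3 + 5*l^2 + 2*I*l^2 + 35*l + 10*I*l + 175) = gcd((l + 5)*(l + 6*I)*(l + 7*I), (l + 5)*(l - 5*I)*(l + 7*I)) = l^2 + l*(5 + 7*I) + 35*I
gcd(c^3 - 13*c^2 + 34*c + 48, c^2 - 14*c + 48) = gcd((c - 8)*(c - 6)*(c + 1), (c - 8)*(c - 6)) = c^2 - 14*c + 48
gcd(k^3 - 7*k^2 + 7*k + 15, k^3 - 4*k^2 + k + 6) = k^2 - 2*k - 3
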